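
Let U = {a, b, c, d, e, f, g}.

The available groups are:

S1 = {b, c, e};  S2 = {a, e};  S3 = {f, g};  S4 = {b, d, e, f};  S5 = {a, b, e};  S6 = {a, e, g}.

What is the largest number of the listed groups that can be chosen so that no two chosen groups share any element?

S3, S5 are pairwise disjoint (S3={f,g}; S5={a,b,e}).
Every remaining group overlaps one of these, and no 3 of the listed groups are pairwise disjoint, so 2 is the maximum.

2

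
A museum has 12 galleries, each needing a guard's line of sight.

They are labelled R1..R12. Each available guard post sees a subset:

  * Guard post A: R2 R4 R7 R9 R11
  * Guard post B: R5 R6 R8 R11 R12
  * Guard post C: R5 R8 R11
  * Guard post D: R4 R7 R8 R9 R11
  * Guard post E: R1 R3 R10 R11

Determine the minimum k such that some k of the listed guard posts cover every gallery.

3

A and B and E together: A ∪ B ∪ E = {R1, R2, R3, R4, R5, R6, R7, R8, R9, R10, R11, R12} — every gallery is covered.
Each guard post has at most 5 galleries, and 2·5 = 10 < 12 — so at least 3 guard posts are needed, and 3 is optimal.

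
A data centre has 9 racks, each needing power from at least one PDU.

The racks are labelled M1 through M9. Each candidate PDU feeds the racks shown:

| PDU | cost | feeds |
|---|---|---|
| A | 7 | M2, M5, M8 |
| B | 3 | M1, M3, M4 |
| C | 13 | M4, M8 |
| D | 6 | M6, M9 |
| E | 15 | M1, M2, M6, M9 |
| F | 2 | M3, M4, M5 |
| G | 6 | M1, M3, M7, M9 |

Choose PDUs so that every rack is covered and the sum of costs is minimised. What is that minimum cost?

A, D, F, G together cover every rack (A ∪ D ∪ F ∪ G = {M1, M2, M3, M4, M5, M6, M7, M8, M9}); total cost 7 + 6 + 2 + 6 = 21.
No covering selection has total cost below 21.

21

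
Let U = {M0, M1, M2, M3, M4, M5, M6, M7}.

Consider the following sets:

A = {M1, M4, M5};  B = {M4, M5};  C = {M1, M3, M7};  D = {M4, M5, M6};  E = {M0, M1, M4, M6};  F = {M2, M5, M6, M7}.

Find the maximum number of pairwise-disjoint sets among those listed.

2

B, C are pairwise disjoint (B={M4,M5}; C={M1,M3,M7}).
Every remaining set overlaps one of these, and no 3 of the listed sets are pairwise disjoint, so 2 is the maximum.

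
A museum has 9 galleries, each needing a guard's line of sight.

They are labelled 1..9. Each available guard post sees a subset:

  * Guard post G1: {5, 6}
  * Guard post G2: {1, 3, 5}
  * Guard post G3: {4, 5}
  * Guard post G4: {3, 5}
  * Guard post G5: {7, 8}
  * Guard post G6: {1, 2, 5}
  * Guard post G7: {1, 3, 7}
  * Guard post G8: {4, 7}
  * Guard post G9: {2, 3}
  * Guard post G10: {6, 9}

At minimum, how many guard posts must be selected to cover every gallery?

Take {G4, G5, G6, G8, G10}. Their union is {1, 2, 3, 4, 5, 6, 7, 8, 9}, which is all 9 galleries.
No 4 of the 10 guard posts cover everything (all 210 combinations miss at least one gallery), so 5 is optimal.

5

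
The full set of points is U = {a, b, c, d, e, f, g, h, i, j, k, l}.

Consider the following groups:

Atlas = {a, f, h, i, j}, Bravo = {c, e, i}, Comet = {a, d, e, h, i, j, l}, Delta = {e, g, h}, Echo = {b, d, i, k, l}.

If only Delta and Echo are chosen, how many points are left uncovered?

4

Union of Delta, Echo = {b, d, e, g, h, i, k, l}.
Not covered: a, c, f, j — 4 points.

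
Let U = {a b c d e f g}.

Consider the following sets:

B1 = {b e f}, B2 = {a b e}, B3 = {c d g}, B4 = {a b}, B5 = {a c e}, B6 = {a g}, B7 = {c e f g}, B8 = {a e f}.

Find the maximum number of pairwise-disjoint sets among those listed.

2

B1, B6 are pairwise disjoint (B1={b,e,f}; B6={a,g}).
Every remaining set overlaps one of these, and no 3 of the listed sets are pairwise disjoint, so 2 is the maximum.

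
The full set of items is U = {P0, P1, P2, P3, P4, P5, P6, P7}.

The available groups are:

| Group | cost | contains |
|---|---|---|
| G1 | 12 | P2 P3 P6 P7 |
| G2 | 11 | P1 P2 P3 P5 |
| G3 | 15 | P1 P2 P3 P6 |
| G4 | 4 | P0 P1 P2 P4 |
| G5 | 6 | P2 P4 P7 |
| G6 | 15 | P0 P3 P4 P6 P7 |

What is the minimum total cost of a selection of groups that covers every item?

26

G2, G6 together cover every item (G2 ∪ G6 = {P0, P1, P2, P3, P4, P5, P6, P7}); total cost 11 + 15 = 26.
The greedy pick G4, G1, G2 costs 27; no covering selection beats 26.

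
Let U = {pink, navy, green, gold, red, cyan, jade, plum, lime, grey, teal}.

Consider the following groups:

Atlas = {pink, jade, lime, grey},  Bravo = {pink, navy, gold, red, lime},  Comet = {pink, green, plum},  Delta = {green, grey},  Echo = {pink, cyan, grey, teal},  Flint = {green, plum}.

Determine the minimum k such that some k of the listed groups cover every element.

Atlas and Bravo and Comet and Echo together: Atlas ∪ Bravo ∪ Comet ∪ Echo = {pink, navy, green, gold, red, cyan, jade, plum, lime, grey, teal} — every element is covered.
Only Atlas contains jade, so Atlas is forced; the remaining 7 elements need at least 3 more groups (each remaining group adds at most 3) — so at least 4 groups are needed, and 4 is optimal.

4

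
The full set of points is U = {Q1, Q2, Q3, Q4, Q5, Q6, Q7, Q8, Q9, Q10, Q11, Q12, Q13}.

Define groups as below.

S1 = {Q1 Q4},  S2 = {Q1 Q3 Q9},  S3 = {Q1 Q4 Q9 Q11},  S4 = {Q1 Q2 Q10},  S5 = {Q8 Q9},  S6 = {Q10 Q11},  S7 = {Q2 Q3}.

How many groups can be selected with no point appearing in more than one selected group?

S1, S5, S6, S7 are pairwise disjoint (S1={Q1,Q4}; S5={Q8,Q9}; S6={Q10,Q11}; S7={Q2,Q3}).
Every remaining group overlaps one of these, and no 5 of the listed groups are pairwise disjoint, so 4 is the maximum.

4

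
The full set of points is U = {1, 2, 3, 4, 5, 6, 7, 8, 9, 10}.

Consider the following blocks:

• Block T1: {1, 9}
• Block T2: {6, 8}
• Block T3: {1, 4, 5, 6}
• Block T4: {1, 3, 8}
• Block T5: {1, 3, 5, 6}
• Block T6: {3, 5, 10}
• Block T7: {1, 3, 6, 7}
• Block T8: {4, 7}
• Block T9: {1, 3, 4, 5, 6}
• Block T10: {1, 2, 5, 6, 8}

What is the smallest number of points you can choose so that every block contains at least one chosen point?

4

H = {1, 3, 4, 8} meets every block (each contains at least one member of H), and |H| = 4.
The blocks T1, T2, T6, T8 are pairwise disjoint, so any hitting set needs a separate point for each — at least 4. Hence 4 is optimal.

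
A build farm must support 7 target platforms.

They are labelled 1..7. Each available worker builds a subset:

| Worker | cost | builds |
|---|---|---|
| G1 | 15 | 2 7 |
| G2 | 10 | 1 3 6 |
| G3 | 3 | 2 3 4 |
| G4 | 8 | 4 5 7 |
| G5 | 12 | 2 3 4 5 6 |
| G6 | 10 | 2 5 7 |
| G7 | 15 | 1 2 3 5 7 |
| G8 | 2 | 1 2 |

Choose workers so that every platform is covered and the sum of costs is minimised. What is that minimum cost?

20

G2, G4, G8 together cover every platform (G2 ∪ G4 ∪ G8 = {1, 2, 3, 4, 5, 6, 7}); total cost 10 + 8 + 2 = 20.
The greedy pick G3, G8, G4, G2 costs 23; no covering selection beats 20.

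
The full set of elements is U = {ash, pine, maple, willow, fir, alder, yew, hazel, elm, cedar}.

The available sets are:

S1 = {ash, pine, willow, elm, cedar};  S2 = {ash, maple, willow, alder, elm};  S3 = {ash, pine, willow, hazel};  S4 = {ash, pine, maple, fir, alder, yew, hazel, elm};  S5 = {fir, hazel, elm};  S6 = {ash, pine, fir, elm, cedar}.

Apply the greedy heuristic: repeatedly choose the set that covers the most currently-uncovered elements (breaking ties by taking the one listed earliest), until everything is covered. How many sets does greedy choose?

Greedy: pick S4 (covers 8 new) → pick S1 (covers 2 new). Total picks: 2.

2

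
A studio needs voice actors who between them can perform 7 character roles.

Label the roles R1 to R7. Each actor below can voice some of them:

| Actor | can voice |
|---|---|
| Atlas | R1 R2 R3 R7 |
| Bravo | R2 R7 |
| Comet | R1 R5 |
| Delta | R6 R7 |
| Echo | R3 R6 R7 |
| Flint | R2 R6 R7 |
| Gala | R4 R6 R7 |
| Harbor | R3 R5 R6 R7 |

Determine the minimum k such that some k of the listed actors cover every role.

Take {Atlas, Comet, Gala}. Their union is {R1, R2, R3, R4, R5, R6, R7}, which is all 7 roles.
Only Gala contains R4, so Gala is forced; the remaining 4 roles need at least 2 more actors (each remaining actor adds at most 3) — so at least 3 actors are needed, and 3 is optimal.

3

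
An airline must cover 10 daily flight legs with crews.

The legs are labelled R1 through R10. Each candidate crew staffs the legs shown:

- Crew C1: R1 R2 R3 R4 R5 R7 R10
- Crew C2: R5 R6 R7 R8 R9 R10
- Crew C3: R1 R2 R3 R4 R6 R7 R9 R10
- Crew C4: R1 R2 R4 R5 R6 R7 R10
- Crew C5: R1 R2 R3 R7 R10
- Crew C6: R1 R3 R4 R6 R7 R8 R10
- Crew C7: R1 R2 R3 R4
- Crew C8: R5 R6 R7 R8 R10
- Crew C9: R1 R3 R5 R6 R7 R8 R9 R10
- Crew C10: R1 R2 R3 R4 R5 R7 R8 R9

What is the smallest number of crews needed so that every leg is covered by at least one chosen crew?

C1 and C9 together: C1 ∪ C9 = {R1, R2, R3, R4, R5, R6, R7, R8, R9, R10} — every leg is covered.
No single crew has all 10 legs (the largest, C3, has 8), so 2 is optimal.

2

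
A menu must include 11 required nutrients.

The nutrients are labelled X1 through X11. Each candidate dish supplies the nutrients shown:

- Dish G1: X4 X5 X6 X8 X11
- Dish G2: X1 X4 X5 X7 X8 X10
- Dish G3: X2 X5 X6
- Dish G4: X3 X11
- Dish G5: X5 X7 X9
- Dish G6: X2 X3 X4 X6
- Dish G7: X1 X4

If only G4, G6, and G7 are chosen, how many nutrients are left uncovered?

Union of G4, G6, G7 = {X1, X2, X3, X4, X6, X11}.
Not covered: X5, X7, X8, X9, X10 — 5 nutrients.

5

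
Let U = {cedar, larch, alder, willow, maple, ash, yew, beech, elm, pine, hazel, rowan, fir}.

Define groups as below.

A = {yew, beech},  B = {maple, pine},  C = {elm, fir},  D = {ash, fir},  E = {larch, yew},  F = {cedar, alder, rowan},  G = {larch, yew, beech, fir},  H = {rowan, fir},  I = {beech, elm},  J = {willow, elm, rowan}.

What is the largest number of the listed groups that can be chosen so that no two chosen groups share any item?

5

B, D, E, F, I are pairwise disjoint (B={maple,pine}; D={ash,fir}; E={larch,yew}; F={cedar,alder,rowan}; I={beech,elm}).
Every remaining group overlaps one of these, and no 6 of the listed groups are pairwise disjoint, so 5 is the maximum.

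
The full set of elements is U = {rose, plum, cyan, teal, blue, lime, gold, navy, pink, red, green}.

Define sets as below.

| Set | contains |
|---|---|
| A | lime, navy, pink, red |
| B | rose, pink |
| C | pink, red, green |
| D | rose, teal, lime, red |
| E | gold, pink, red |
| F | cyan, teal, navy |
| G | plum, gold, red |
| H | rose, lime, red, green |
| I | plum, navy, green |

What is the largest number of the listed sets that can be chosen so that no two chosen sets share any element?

B, F, G are pairwise disjoint (B={rose,pink}; F={cyan,teal,navy}; G={plum,gold,red}).
Every remaining set overlaps one of these, and no 4 of the listed sets are pairwise disjoint, so 3 is the maximum.

3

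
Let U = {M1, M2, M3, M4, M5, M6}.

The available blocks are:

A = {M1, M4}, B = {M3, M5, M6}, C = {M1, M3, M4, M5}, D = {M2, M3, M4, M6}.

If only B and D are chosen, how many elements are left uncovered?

1

Union of B, D = {M2, M3, M4, M5, M6}.
Not covered: M1 — 1 element.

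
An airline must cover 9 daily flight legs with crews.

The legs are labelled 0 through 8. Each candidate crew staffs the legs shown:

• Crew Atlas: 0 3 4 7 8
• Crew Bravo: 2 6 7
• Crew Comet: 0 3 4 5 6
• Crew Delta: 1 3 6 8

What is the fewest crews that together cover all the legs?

3

Bravo and Comet and Delta together: Bravo ∪ Comet ∪ Delta = {0, 1, 2, 3, 4, 5, 6, 7, 8} — every leg is covered.
Only Delta contains 1, so Delta is forced; the remaining 5 legs need at least 2 more crews (each remaining crew adds at most 3) — so at least 3 crews are needed, and 3 is optimal.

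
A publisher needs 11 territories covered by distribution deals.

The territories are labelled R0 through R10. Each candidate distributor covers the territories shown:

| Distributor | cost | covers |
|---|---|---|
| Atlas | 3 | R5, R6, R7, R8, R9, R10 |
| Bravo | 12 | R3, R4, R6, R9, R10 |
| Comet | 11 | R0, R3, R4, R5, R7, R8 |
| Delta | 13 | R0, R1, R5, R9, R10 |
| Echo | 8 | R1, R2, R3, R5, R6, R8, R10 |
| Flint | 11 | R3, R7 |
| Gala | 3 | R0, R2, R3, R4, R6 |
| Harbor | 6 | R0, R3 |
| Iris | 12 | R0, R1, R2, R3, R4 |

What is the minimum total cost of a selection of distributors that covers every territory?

Atlas, Echo, Gala together cover every territory (Atlas ∪ Echo ∪ Gala = {R0, R1, R2, R3, R4, R5, R6, R7, R8, R9, R10}); total cost 3 + 8 + 3 = 14.
No covering selection has total cost below 14.

14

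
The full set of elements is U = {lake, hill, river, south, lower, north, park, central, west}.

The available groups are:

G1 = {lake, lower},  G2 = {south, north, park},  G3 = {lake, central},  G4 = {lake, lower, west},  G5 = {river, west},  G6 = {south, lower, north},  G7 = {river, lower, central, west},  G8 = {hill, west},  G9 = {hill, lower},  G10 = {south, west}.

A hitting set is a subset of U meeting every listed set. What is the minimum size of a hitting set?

The 4 elements {lake, south, lower, west} hit every group.
The groups G2, G3, G5, G9 are pairwise disjoint, so any hitting set needs a separate element for each — at least 4. Hence 4 is optimal.

4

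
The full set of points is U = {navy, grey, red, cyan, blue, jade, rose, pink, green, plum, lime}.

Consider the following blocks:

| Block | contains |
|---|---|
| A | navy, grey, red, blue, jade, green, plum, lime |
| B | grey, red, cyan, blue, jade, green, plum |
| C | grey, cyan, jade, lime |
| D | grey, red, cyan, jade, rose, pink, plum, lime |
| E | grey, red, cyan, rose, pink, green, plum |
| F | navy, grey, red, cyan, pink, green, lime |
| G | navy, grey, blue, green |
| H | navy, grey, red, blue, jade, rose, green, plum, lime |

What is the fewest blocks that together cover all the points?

Take {E, H}. Their union is {navy, grey, red, cyan, blue, jade, rose, pink, green, plum, lime}, which is all 11 points.
No single block has all 11 points (the largest, H, has 9), so 2 is optimal.

2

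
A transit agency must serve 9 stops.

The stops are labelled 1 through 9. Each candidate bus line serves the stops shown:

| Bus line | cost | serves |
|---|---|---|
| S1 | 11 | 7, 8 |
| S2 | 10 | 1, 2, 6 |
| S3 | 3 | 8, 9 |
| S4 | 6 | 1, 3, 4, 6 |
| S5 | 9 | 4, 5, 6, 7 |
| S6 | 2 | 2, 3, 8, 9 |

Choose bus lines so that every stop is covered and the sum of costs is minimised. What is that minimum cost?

S4, S5, S6 together cover every stop (S4 ∪ S5 ∪ S6 = {1, 2, 3, 4, 5, 6, 7, 8, 9}); total cost 6 + 9 + 2 = 17.
No covering selection has total cost below 17.

17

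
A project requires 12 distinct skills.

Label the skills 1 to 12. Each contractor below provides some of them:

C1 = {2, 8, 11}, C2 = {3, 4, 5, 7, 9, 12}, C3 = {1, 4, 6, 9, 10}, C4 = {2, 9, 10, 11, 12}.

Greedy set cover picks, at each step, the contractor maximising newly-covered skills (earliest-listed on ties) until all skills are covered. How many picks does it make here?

Greedy: pick C2 (covers 6 new) → pick C1 (covers 3 new) → pick C3 (covers 3 new). Total picks: 3.

3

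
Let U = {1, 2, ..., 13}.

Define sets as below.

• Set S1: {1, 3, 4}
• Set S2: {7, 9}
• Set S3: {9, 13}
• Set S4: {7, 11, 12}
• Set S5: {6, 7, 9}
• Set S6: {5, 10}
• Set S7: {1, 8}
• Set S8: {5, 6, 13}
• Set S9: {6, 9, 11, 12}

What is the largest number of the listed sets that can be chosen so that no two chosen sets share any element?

4

S1, S3, S4, S6 are pairwise disjoint (S1={1,3,4}; S3={9,13}; S4={7,11,12}; S6={5,10}).
Every remaining set overlaps one of these, and no 5 of the listed sets are pairwise disjoint, so 4 is the maximum.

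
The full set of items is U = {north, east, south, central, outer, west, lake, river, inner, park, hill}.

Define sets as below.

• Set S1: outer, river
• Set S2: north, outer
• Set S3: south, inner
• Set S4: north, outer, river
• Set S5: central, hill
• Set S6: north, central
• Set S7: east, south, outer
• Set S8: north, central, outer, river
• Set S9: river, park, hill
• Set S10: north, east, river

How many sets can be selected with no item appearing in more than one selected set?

S1, S3, S5 are pairwise disjoint (S1={outer,river}; S3={south,inner}; S5={central,hill}).
Every remaining set overlaps one of these, and no 4 of the listed sets are pairwise disjoint, so 3 is the maximum.

3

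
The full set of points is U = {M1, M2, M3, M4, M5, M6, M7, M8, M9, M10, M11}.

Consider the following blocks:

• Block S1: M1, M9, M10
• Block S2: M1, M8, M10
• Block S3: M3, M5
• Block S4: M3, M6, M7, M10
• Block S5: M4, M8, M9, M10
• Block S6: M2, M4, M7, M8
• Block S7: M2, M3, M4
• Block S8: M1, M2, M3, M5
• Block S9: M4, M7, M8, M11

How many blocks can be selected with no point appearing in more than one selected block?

S1, S3, S6 are pairwise disjoint (S1={M1,M9,M10}; S3={M3,M5}; S6={M2,M4,M7,M8}).
Every remaining block overlaps one of these, and no 4 of the listed blocks are pairwise disjoint, so 3 is the maximum.

3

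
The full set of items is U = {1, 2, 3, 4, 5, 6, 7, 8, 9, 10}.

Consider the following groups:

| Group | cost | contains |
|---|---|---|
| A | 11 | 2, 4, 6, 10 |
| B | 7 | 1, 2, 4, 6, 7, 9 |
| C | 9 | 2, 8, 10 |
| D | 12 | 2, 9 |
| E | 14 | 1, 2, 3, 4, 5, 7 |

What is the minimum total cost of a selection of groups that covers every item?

30

B, C, E together cover every item (B ∪ C ∪ E = {1, 2, 3, 4, 5, 6, 7, 8, 9, 10}); total cost 7 + 9 + 14 = 30.
No covering selection has total cost below 30.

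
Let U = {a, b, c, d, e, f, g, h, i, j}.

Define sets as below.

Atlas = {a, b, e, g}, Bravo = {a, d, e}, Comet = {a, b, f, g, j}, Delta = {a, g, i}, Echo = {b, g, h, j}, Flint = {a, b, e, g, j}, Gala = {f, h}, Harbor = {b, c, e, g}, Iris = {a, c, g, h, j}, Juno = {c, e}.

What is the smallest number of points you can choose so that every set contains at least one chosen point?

T = {e, g, h} meets every set (each contains at least one member of T), and |T| = 3.
The sets Delta, Gala, Juno are pairwise disjoint, so any hitting set needs a separate point for each — at least 3. Hence 3 is optimal.

3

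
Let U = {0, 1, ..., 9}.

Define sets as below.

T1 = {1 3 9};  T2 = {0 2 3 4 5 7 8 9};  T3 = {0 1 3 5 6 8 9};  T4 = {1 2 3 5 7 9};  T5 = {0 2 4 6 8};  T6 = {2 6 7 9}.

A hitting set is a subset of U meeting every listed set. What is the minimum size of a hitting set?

Take H = {1, 2}. Each listed set contains at least one of these, so H is a hitting set of size 2.
The sets T1, T5 are pairwise disjoint, so any hitting set needs a separate point for each — at least 2. Hence 2 is optimal.

2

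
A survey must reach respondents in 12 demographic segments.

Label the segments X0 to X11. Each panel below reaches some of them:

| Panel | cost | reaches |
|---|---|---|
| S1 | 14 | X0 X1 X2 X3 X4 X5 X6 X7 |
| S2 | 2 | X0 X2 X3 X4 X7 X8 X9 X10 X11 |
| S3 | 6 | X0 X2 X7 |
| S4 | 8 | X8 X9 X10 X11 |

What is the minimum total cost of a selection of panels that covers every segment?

S1, S2 together cover every segment (S1 ∪ S2 = {X0, X1, X2, X3, X4, X5, X6, X7, X8, X9, X10, X11}); total cost 14 + 2 = 16.
No covering selection has total cost below 16.

16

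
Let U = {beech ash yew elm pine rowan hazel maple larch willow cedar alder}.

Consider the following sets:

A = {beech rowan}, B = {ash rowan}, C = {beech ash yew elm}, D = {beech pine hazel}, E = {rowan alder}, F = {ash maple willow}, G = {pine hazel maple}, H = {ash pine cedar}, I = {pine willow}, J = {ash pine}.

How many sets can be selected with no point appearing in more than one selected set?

D, E, F are pairwise disjoint (D={beech,pine,hazel}; E={rowan,alder}; F={ash,maple,willow}).
Every remaining set overlaps one of these, and no 4 of the listed sets are pairwise disjoint, so 3 is the maximum.

3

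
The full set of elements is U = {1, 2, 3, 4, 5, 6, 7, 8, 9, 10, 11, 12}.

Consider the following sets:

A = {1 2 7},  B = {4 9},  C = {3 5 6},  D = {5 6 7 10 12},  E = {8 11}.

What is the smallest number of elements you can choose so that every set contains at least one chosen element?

The 4 elements {4, 6, 7, 11} hit every set.
The sets A, B, C, E are pairwise disjoint, so any hitting set needs a separate element for each — at least 4. Hence 4 is optimal.

4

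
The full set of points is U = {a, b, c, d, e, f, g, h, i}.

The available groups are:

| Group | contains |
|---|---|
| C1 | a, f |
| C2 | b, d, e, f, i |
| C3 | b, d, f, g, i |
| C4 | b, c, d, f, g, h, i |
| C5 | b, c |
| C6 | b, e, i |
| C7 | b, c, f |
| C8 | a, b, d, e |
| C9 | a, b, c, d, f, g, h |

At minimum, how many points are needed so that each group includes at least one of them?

2

Take T = {a, b}. Each listed group contains at least one of these, so T is a hitting set of size 2.
The groups C1, C5 are pairwise disjoint, so any hitting set needs a separate point for each — at least 2. Hence 2 is optimal.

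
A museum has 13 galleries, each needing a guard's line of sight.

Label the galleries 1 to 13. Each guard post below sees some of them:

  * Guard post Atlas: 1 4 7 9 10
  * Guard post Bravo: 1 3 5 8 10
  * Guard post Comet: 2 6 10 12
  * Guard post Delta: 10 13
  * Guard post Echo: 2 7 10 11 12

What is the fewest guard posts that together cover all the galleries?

5

Atlas and Bravo and Comet and Delta and Echo together: Atlas ∪ Bravo ∪ Comet ∪ Delta ∪ Echo = {1, 2, 3, 4, 5, 6, 7, 8, 9, 10, 11, 12, 13} — every gallery is covered.
No 4 of the 5 guard posts cover everything (all 5 combinations miss at least one gallery), so 5 is optimal.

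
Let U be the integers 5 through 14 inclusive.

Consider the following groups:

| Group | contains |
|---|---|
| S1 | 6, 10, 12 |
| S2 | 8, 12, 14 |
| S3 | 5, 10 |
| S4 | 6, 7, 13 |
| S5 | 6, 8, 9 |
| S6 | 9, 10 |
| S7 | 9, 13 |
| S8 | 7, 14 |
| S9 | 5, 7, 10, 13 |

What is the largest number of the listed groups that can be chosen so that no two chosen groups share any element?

S3, S7, S8 are pairwise disjoint (S3={5,10}; S7={9,13}; S8={7,14}).
Every remaining group overlaps one of these, and no 4 of the listed groups are pairwise disjoint, so 3 is the maximum.

3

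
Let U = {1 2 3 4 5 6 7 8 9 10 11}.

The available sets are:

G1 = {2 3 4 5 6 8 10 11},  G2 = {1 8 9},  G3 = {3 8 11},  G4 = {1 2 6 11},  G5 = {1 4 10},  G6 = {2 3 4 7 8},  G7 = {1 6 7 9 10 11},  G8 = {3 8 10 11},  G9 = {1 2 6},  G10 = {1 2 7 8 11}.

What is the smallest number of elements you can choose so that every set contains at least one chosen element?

H = {1, 8} meets every set (each contains at least one member of H), and |H| = 2.
The sets G3, G9 are pairwise disjoint, so any hitting set needs a separate element for each — at least 2. Hence 2 is optimal.

2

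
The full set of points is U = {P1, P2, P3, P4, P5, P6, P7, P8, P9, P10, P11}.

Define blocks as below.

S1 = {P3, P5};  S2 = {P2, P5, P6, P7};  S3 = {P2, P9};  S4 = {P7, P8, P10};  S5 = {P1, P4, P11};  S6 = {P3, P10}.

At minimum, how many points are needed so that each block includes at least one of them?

4

The 4 points {P1, P2, P3, P10} hit every block.
The blocks S1, S3, S4, S5 are pairwise disjoint, so any hitting set needs a separate point for each — at least 4. Hence 4 is optimal.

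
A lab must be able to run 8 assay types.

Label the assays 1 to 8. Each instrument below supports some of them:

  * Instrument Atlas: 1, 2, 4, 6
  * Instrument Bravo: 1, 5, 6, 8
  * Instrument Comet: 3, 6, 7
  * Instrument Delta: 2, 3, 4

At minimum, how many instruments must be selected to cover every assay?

Take {Atlas, Bravo, Comet}. Their union is {1, 2, 3, 4, 5, 6, 7, 8}, which is all 8 assays.
Only Bravo contains 5, so Bravo is forced; the remaining 4 assays need at least 2 more instruments (each remaining instrument adds at most 3) — so at least 3 instruments are needed, and 3 is optimal.

3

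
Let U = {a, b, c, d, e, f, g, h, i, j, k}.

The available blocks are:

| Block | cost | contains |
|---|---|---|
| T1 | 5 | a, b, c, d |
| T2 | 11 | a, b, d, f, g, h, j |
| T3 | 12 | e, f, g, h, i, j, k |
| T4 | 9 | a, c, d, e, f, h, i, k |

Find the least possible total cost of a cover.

17

T1, T3 together cover every item (T1 ∪ T3 = {a, b, c, d, e, f, g, h, i, j, k}); total cost 5 + 12 = 17.
The greedy pick T4, T2 costs 20; no covering selection beats 17.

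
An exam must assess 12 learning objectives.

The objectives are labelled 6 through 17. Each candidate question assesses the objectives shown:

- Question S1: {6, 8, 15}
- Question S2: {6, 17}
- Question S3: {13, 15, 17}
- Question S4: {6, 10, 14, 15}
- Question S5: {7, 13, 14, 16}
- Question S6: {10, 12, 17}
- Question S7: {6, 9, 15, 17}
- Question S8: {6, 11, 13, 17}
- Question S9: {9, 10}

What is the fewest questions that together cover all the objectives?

S1 and S5 and S6 and S8 and S9 together: S1 ∪ S5 ∪ S6 ∪ S8 ∪ S9 = {6, 7, 8, 9, 10, 11, 12, 13, 14, 15, 16, 17} — every objective is covered.
No 4 of the 9 questions cover everything (all 126 combinations miss at least one objective), so 5 is optimal.

5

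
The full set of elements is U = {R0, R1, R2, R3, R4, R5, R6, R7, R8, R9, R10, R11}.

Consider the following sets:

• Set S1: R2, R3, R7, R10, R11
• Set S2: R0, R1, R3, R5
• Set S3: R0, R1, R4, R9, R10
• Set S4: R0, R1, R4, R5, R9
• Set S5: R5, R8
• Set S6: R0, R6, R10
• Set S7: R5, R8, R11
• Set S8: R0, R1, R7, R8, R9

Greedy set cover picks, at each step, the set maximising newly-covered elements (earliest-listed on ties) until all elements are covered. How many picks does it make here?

Greedy: pick S1 (covers 5 new) → pick S4 (covers 5 new) → pick S5 (covers 1 new) → pick S6 (covers 1 new). Total picks: 4.

4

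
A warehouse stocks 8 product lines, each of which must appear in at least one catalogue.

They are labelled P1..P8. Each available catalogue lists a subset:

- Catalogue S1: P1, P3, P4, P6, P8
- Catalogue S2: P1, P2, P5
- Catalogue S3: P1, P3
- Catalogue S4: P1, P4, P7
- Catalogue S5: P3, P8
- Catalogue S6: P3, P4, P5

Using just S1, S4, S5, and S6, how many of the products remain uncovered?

1

Union of S1, S4, S5, S6 = {P1, P3, P4, P5, P6, P7, P8}.
Not covered: P2 — 1 product.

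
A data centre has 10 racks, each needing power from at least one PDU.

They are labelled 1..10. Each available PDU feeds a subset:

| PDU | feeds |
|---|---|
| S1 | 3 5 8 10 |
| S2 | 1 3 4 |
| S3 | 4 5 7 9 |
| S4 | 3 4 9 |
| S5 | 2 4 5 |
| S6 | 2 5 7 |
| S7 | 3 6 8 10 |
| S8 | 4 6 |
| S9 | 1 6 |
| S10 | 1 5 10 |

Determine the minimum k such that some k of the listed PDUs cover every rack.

S3 and S6 and S7 and S10 together: S3 ∪ S6 ∪ S7 ∪ S10 = {1, 2, 3, 4, 5, 6, 7, 8, 9, 10} — every rack is covered.
No 3 of the 10 PDUs cover everything (all 120 combinations miss at least one rack), so 4 is optimal.

4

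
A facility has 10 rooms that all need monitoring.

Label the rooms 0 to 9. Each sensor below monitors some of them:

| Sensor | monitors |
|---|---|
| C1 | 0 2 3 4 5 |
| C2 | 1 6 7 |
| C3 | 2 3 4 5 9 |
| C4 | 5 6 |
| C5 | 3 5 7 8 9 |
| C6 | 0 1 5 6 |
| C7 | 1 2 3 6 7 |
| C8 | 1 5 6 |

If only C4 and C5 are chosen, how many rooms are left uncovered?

4

Union of C4, C5 = {3, 5, 6, 7, 8, 9}.
Not covered: 0, 1, 2, 4 — 4 rooms.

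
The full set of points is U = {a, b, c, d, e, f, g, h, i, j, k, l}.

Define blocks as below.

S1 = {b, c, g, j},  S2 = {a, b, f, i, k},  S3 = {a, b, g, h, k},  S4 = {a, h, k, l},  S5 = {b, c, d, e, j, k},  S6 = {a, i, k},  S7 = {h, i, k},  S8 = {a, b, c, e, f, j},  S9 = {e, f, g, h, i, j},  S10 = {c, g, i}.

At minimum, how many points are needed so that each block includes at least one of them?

The 3 points {a, i, j} hit every block.
No choice of 2 points meets every block, so 3 is the minimum.

3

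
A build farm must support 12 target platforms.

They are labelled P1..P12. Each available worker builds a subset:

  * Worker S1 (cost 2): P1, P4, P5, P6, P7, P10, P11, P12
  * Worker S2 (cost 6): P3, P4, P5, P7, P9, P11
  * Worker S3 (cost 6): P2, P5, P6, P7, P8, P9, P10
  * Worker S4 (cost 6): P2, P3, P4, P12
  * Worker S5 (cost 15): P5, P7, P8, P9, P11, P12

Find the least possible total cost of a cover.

14

S1, S2, S3 together cover every platform (S1 ∪ S2 ∪ S3 = {P1, P2, P3, P4, P5, P6, P7, P8, P9, P10, P11, P12}); total cost 2 + 6 + 6 = 14.
No covering selection has total cost below 14.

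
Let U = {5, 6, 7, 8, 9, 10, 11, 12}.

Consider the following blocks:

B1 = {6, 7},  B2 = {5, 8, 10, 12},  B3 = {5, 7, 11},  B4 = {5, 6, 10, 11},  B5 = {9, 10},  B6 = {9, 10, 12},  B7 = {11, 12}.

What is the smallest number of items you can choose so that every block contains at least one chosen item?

3

H = {7, 10, 12} meets every block (each contains at least one member of H), and |H| = 3.
The blocks B1, B5, B7 are pairwise disjoint, so any hitting set needs a separate item for each — at least 3. Hence 3 is optimal.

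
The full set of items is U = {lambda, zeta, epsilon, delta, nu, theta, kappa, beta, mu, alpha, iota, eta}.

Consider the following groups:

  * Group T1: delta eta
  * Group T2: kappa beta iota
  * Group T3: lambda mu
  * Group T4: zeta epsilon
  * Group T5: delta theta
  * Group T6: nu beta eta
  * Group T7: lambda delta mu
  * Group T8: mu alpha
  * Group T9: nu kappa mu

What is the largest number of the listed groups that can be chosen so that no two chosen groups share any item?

T1, T2, T3, T4 are pairwise disjoint (T1={delta,eta}; T2={kappa,beta,iota}; T3={lambda,mu}; T4={zeta,epsilon}).
Every remaining group overlaps one of these, and no 5 of the listed groups are pairwise disjoint, so 4 is the maximum.

4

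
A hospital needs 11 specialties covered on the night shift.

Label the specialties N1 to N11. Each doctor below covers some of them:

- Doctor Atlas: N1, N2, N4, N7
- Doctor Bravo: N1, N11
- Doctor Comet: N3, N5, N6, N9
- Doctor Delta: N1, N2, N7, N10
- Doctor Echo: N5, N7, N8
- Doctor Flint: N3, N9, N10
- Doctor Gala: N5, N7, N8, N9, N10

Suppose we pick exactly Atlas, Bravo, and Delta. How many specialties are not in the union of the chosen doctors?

Union of Atlas, Bravo, Delta = {N1, N2, N4, N7, N10, N11}.
Not covered: N3, N5, N6, N8, N9 — 5 specialties.

5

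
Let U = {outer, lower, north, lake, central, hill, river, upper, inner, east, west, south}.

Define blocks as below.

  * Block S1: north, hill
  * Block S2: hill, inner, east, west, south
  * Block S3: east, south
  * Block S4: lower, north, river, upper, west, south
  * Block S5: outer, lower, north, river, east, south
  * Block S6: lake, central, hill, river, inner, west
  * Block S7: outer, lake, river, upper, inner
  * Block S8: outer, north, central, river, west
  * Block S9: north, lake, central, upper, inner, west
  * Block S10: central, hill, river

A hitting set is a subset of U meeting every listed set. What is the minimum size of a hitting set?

3

Take H = {north, river, east}. Each listed block contains at least one of these, so H is a hitting set of size 3.
The blocks S1, S3, S7 are pairwise disjoint, so any hitting set needs a separate point for each — at least 3. Hence 3 is optimal.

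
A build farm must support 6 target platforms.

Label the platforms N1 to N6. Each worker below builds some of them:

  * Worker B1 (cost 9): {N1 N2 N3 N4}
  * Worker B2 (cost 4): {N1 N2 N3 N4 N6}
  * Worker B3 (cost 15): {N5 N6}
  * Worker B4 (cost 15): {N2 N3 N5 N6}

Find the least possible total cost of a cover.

19

B2, B4 together cover every platform (B2 ∪ B4 = {N1, N2, N3, N4, N5, N6}); total cost 4 + 15 = 19.
No covering selection has total cost below 19.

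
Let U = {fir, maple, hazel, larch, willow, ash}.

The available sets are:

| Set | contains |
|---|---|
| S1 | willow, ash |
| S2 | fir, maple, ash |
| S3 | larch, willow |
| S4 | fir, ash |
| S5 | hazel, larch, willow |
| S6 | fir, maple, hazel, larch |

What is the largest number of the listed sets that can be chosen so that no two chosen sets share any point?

2

S2, S3 are pairwise disjoint (S2={fir,maple,ash}; S3={larch,willow}).
Every remaining set overlaps one of these, and no 3 of the listed sets are pairwise disjoint, so 2 is the maximum.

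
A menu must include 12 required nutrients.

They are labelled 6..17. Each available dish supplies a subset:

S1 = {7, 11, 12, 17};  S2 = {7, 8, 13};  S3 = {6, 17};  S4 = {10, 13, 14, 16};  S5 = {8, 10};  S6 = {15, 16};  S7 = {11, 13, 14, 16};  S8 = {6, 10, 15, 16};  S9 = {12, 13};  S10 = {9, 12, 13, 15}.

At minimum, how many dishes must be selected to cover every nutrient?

Take {S1, S5, S7, S8, S10}. Their union is {6, 7, 8, 9, 10, 11, 12, 13, 14, 15, 16, 17}, which is all 12 nutrients.
No 4 of the 10 dishes cover everything (all 210 combinations miss at least one nutrient), so 5 is optimal.

5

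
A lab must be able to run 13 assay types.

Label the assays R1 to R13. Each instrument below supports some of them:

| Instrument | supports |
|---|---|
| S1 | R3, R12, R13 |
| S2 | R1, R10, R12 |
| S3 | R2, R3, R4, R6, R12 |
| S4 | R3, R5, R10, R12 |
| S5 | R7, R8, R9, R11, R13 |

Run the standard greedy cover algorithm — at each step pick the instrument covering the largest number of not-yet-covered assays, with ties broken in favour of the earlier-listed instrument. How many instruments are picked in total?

4

Greedy: pick S3 (covers 5 new) → pick S5 (covers 5 new) → pick S2 (covers 2 new) → pick S4 (covers 1 new). Total picks: 4.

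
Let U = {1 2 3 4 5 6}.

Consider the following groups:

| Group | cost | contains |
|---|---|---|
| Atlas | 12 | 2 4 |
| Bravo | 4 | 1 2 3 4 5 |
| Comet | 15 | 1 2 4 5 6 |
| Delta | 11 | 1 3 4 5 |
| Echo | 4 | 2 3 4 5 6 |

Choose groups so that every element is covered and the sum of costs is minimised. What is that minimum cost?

8

Bravo, Echo together cover every element (Bravo ∪ Echo = {1, 2, 3, 4, 5, 6}); total cost 4 + 4 = 8.
No covering selection has total cost below 8.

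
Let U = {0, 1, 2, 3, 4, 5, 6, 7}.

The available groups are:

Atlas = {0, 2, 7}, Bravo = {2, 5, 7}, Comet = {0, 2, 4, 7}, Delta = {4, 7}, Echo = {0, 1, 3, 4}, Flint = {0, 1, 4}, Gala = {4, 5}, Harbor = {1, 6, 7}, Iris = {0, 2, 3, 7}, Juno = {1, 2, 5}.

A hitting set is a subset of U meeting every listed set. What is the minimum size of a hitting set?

3

H = {1, 2, 4} meets every group (each contains at least one member of H), and |H| = 3.
No choice of 2 points meets every group, so 3 is the minimum.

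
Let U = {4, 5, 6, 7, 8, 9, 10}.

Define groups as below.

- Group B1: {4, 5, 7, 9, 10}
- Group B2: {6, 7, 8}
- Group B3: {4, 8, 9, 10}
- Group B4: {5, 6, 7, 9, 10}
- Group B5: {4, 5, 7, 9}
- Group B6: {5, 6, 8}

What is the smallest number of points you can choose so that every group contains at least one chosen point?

2

Take H = {4, 6}. Each listed group contains at least one of these, so H is a hitting set of size 2.
No single point lies in every group, so at least 2 are needed and 2 is optimal.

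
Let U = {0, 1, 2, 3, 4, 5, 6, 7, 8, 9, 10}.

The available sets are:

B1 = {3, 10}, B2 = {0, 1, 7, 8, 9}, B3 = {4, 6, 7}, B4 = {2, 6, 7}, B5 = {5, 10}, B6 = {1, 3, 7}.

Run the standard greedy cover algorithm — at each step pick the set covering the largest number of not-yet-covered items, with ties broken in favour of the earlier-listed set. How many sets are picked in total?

5

Greedy: pick B2 (covers 5 new) → pick B1 (covers 2 new) → pick B3 (covers 2 new) → pick B4 (covers 1 new) → pick B5 (covers 1 new). Total picks: 5.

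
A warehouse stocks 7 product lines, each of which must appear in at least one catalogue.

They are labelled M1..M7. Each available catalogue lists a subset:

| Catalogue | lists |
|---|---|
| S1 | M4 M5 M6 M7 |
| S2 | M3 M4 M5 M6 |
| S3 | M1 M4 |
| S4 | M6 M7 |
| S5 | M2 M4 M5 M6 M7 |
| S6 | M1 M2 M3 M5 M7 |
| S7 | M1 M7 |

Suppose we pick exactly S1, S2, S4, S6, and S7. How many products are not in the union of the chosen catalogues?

Union of S1, S2, S4, S6, S7 = {M1, M2, M3, M4, M5, M6, M7} — that's every product, so 0 are uncovered.

0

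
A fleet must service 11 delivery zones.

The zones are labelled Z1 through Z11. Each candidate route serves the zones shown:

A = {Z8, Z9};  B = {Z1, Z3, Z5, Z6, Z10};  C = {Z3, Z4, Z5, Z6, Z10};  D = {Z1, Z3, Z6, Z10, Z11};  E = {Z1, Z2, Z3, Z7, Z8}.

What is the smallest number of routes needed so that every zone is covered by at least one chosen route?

4

Take {A, C, D, E}. Their union is {Z1, Z2, Z3, Z4, Z5, Z6, Z7, Z8, Z9, Z10, Z11}, which is all 11 zones.
No 3 of the 5 routes cover everything (all 10 combinations miss at least one zone), so 4 is optimal.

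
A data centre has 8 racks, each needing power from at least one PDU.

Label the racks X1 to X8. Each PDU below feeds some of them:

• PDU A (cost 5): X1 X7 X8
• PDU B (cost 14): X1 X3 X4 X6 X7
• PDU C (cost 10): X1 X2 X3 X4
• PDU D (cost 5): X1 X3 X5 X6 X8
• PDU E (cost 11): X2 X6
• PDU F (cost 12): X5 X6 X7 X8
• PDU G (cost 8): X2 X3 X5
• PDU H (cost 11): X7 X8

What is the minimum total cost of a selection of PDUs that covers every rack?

A, C, D together cover every rack (A ∪ C ∪ D = {X1, X2, X3, X4, X5, X6, X7, X8}); total cost 5 + 10 + 5 = 20.
No covering selection has total cost below 20.

20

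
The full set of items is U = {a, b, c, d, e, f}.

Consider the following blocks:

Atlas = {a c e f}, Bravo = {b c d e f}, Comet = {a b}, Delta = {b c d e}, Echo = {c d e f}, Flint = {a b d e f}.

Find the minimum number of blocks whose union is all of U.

Atlas and Flint cover everything between them: the union {a, b, c, d, e, f} is all of U.
No single block has all 6 items (the largest, Bravo, has 5), so 2 is optimal.

2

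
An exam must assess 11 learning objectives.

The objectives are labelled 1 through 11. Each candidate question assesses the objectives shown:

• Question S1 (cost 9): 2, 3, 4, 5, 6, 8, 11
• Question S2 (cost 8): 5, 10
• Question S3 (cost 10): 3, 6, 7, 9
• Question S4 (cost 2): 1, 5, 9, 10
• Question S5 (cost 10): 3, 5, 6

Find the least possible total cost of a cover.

S1, S3, S4 together cover every objective (S1 ∪ S3 ∪ S4 = {1, 2, 3, 4, 5, 6, 7, 8, 9, 10, 11}); total cost 9 + 10 + 2 = 21.
No covering selection has total cost below 21.

21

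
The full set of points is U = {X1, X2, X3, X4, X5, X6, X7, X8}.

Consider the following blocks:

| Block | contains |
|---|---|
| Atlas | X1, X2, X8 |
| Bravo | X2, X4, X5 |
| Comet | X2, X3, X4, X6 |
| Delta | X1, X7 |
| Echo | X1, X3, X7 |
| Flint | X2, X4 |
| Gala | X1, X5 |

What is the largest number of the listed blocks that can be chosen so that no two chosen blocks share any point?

2

Comet, Delta are pairwise disjoint (Comet={X2,X3,X4,X6}; Delta={X1,X7}).
Every remaining block overlaps one of these, and no 3 of the listed blocks are pairwise disjoint, so 2 is the maximum.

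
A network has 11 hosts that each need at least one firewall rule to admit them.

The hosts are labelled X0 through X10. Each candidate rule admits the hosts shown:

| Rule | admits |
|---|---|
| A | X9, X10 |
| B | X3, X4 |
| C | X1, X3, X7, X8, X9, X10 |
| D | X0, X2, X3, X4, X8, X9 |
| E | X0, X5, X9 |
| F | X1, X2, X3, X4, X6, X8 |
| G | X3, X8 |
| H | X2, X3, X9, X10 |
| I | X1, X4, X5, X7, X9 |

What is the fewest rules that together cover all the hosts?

Take {C, E, F}. Their union is {X0, X1, X2, X3, X4, X5, X6, X7, X8, X9, X10}, which is all 11 hosts.
Only F contains X6, so F is forced; the remaining 5 hosts need at least 2 more rules (each remaining rule adds at most 3) — so at least 3 rules are needed, and 3 is optimal.

3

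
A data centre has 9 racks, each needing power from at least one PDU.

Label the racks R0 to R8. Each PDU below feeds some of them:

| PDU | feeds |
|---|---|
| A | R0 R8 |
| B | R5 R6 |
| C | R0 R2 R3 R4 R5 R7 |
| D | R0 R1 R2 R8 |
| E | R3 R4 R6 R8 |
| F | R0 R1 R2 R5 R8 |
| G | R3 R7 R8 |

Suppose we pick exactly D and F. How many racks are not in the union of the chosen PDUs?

4

Union of D, F = {R0, R1, R2, R5, R8}.
Not covered: R3, R4, R6, R7 — 4 racks.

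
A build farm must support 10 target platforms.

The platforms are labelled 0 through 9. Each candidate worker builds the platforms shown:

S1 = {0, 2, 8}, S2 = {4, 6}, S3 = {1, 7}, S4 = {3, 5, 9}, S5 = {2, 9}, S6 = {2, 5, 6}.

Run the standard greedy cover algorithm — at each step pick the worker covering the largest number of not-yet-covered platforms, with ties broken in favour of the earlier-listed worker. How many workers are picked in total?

Greedy: pick S1 (covers 3 new) → pick S4 (covers 3 new) → pick S2 (covers 2 new) → pick S3 (covers 2 new). Total picks: 4.

4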